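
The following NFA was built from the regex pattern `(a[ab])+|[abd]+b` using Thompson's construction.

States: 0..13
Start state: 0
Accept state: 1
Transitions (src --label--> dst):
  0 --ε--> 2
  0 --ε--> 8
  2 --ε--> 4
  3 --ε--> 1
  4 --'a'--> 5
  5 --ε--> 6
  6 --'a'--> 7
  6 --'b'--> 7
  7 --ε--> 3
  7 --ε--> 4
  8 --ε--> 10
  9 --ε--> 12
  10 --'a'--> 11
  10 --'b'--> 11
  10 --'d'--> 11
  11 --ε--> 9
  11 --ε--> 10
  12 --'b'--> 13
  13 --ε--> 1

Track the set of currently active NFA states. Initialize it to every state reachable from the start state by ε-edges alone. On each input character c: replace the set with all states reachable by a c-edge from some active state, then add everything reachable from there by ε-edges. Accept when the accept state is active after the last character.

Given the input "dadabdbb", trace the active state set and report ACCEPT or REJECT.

Answer: ACCEPT

Trace:
initial (ε-close {0}): {0,2,4,8,10}
'd' @ 1: {9,10,11,12}
'a' @ 2: {9,10,11,12}
'd' @ 3: {9,10,11,12}
'a' @ 4: {9,10,11,12}
'b' @ 5: {1,9,10,11,12,13}  [accepting]
'd' @ 6: {9,10,11,12}
'b' @ 7: {1,9,10,11,12,13}  [accepting]
'b' @ 8: {1,9,10,11,12,13}  [accepting]
after full input: {1,9,10,11,12,13}  (accept=1 in)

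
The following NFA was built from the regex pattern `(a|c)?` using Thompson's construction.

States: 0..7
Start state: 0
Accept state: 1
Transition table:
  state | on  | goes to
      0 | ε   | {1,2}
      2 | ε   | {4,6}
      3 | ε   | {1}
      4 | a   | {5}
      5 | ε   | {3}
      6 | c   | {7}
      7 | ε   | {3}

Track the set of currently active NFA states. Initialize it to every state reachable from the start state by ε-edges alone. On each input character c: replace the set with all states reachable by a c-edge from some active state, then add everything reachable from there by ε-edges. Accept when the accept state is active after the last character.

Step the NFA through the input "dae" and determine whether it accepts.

Answer: REJECT

Steps:
initial (ε-close {0}): {0,1,2,4,6}
'd' @ 1: {}  — dead — no transitions
rest 'ae' ignored (set empty)
end set {} — state 1 not in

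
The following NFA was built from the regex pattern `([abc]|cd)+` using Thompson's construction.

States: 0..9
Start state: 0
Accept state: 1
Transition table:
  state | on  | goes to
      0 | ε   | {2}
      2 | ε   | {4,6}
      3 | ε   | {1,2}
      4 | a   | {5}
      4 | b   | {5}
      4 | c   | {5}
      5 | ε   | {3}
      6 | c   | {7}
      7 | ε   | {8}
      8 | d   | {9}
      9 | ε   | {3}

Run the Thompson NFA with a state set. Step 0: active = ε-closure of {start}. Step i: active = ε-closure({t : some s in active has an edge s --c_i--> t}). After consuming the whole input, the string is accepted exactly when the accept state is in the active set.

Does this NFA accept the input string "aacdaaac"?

Answer: ACCEPT

Trace:
start: ε-closure({0}) = {0,2,4,6}
'a' @ 1: {1,2,3,4,5,6}  ✓accept
'a' @ 2: {1,2,3,4,5,6}  ✓accept
'c' @ 3: {1,2,3,4,5,6,7,8}  ✓accept
'd' @ 4: {1,2,3,4,6,9}  ✓accept
'a' @ 5: {1,2,3,4,5,6}  ✓accept
'a' @ 6: {1,2,3,4,5,6}  ✓accept
'a' @ 7: {1,2,3,4,5,6}  ✓accept
'c' @ 8: {1,2,3,4,5,6,7,8}  ✓accept
final: {1,2,3,4,5,6,7,8}; accept 1 in set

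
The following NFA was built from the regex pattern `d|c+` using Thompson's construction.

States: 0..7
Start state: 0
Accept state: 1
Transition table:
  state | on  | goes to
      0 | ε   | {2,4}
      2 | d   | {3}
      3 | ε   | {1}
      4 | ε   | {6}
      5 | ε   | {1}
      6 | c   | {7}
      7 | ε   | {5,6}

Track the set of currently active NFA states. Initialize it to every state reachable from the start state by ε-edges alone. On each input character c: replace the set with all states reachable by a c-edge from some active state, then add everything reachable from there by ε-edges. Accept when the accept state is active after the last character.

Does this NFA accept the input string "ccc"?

S₀ = ε-closure({0}) = {0,2,4,6}
'c' @ 1: {1,5,6,7}  ✓accept
'c' @ 2: {1,5,6,7}  ✓accept
'c' @ 3: {1,5,6,7}  ✓accept
end set {1,5,6,7} — state 1 in

Answer: ACCEPT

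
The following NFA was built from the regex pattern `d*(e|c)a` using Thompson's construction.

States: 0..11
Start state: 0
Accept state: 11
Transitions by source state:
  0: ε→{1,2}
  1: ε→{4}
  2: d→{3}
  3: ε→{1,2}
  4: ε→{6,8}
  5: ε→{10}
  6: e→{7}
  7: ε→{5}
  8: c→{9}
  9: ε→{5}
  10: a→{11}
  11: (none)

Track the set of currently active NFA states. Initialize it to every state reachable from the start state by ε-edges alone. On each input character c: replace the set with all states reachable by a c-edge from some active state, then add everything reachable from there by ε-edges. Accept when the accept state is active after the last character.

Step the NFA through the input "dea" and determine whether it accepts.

initial (ε-close {0}): {0,1,2,4,6,8}
'd' @ 1: {1,2,3,4,6,8}
'e' @ 2: {5,7,10}
'a' @ 3: {11}  [accepting]
final: {11}; accept 11 in set

Answer: ACCEPT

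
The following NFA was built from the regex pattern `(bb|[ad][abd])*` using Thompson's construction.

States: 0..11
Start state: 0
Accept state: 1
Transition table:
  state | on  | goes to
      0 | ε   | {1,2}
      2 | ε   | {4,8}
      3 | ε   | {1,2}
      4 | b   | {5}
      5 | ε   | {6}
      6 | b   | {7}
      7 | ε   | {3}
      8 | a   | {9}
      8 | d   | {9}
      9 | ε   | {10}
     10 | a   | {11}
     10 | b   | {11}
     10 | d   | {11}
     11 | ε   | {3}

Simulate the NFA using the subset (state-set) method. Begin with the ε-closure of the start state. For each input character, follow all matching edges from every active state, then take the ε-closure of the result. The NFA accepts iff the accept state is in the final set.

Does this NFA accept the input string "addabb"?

Answer: ACCEPT

Steps:
S₀ = ε-closure({0}) = {0,1,2,4,8}
'a' @ 1: {9,10}
'd' @ 2: {1,2,3,4,8,11}  ✓accept
'd' @ 3: {9,10}
'a' @ 4: {1,2,3,4,8,11}  ✓accept
'b' @ 5: {5,6}
'b' @ 6: {1,2,3,4,7,8}  ✓accept
final: {1,2,3,4,7,8}; accept 1 in set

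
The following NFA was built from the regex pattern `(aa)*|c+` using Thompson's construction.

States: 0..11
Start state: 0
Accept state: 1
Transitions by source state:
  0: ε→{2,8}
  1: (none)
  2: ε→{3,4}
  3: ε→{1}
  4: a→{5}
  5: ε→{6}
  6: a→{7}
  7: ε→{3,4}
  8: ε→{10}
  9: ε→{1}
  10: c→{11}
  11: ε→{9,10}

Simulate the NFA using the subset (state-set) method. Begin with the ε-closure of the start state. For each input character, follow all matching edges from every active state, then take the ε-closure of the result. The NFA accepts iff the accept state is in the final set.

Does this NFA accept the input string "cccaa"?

Answer: REJECT

Derivation:
start: ε-closure({0}) = {0,1,2,3,4,8,10}
'c' @ 1: {1,9,10,11}  [accepting]
'c' @ 2: {1,9,10,11}  [accepting]
'c' @ 3: {1,9,10,11}  [accepting]
'a' @ 4: {}  — state set empty
rest 'a' ignored (set empty)
after full input: {}  (accept=1 not in)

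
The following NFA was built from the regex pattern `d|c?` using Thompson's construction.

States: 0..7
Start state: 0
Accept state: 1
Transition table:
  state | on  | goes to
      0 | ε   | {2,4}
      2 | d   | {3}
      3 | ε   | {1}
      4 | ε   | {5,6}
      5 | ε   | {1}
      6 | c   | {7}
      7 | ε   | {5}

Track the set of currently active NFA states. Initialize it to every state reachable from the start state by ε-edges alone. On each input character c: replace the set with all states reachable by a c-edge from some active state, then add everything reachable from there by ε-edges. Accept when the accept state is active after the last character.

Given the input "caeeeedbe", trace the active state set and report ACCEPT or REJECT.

initial (ε-close {0}): {0,1,2,4,5,6}
'c' @ 1: {1,5,7}  ✓accept
'a' @ 2: {}  — state set empty
rest 'eeeedbe' ignored (set empty)
after full input: {}  (accept=1 not in)

Answer: REJECT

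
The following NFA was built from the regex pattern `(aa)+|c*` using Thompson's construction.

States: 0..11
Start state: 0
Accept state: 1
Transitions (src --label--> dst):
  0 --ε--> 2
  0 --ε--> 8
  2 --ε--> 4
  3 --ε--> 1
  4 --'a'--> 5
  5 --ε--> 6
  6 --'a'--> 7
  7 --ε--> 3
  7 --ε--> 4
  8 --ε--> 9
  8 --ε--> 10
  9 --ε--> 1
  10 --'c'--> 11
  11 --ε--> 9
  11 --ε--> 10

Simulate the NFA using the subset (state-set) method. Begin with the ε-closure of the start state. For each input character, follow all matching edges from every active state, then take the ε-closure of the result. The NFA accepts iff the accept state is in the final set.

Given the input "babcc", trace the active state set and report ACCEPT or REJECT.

Answer: REJECT

Derivation:
S₀ = ε-closure({0}) = {0,1,2,4,8,9,10}
'b' @ 1: {}  — state set empty
rest 'abcc' ignored (set empty)
end set {} — state 1 not in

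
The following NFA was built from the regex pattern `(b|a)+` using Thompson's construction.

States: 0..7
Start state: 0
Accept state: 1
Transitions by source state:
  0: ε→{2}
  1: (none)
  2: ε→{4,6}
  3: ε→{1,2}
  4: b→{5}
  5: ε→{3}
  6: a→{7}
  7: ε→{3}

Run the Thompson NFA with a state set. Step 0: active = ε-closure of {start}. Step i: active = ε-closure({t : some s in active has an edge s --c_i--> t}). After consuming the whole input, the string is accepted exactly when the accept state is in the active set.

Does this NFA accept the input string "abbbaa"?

start: ε-closure({0}) = {0,2,4,6}
'a' @ 1: {1,2,3,4,6,7}  (accept∈set)
'b' @ 2: {1,2,3,4,5,6}  (accept∈set)
'b' @ 3: {1,2,3,4,5,6}  (accept∈set)
'b' @ 4: {1,2,3,4,5,6}  (accept∈set)
'a' @ 5: {1,2,3,4,6,7}  (accept∈set)
'a' @ 6: {1,2,3,4,6,7}  (accept∈set)
after full input: {1,2,3,4,6,7}  (accept=1 in)

Answer: ACCEPT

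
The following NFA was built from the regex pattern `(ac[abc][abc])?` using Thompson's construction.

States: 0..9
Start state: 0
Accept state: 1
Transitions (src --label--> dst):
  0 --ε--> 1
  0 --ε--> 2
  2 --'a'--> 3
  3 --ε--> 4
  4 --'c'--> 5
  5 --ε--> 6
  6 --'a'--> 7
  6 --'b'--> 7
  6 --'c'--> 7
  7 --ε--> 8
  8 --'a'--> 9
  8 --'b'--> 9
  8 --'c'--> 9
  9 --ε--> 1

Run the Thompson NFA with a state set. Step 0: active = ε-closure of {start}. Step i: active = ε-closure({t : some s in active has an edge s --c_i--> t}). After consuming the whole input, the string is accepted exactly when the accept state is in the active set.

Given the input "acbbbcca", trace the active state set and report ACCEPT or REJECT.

Answer: REJECT

Trace:
S₀ = ε-closure({0}) = {0,1,2}
'a' @ 1: {3,4}
'c' @ 2: {5,6}
'b' @ 3: {7,8}
'b' @ 4: {1,9}  [accepting]
'b' @ 5: {}  — state set empty
rest 'cca' ignored (set empty)
final: {}; accept 1 not in set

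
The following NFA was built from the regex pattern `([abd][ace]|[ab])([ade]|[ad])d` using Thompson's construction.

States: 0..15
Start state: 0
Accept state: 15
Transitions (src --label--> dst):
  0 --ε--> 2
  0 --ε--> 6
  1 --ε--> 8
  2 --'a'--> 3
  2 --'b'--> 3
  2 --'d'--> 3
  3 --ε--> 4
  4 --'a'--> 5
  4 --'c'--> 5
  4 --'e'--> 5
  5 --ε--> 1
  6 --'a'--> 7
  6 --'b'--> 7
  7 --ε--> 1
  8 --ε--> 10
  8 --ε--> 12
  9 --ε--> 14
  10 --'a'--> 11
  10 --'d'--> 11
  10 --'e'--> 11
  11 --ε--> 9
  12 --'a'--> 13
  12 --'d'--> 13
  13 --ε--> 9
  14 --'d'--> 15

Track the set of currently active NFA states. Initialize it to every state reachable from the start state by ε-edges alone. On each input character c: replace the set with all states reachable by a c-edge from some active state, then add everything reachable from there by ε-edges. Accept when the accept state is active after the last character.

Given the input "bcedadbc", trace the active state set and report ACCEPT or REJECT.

start: ε-closure({0}) = {0,2,6}
'b' @ 1: {1,3,4,7,8,10,12}
'c' @ 2: {1,5,8,10,12}
'e' @ 3: {9,11,14}
'd' @ 4: {15}  (accept∈set)
'a' @ 5: {}  — state set empty
rest 'dbc' ignored (set empty)
after full input: {}  (accept=15 not in)

Answer: REJECT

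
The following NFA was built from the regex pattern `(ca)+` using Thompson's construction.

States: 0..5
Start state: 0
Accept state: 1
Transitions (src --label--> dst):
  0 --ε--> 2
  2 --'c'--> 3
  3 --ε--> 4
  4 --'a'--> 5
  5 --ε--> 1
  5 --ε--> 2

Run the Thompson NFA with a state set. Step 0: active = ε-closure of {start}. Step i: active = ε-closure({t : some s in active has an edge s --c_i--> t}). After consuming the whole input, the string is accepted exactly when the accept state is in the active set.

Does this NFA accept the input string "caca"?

Answer: ACCEPT

Trace:
S₀ = ε-closure({0}) = {0,2}
'c' @ 1: {3,4}
'a' @ 2: {1,2,5}  (accept∈set)
'c' @ 3: {3,4}
'a' @ 4: {1,2,5}  (accept∈set)
end set {1,2,5} — state 1 in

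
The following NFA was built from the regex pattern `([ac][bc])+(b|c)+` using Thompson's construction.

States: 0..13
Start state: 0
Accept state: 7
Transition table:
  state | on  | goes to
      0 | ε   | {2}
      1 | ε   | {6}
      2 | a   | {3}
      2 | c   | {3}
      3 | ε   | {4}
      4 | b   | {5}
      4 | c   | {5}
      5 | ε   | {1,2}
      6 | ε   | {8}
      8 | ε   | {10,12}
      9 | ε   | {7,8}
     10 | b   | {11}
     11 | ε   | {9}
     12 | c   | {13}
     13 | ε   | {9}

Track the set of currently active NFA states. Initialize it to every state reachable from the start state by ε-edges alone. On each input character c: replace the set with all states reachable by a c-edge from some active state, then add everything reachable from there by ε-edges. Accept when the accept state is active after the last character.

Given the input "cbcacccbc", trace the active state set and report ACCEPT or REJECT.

start: ε-closure({0}) = {0,2}
'c' @ 1: {3,4}
'b' @ 2: {1,2,5,6,8,10,12}
'c' @ 3: {3,4,7,8,9,10,12,13}  (accept∈set)
'a' @ 4: {}  — dead — no transitions
rest 'cccbc' ignored (set empty)
after full input: {}  (accept=7 not in)

Answer: REJECT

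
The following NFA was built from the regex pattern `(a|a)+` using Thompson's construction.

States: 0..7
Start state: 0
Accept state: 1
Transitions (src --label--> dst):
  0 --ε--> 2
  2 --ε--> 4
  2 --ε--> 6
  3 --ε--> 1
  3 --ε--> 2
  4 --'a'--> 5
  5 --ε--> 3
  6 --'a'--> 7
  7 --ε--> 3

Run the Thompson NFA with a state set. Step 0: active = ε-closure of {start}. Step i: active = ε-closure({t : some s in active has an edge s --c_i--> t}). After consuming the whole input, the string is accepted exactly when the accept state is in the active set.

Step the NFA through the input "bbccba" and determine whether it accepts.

Answer: REJECT

Derivation:
S₀ = ε-closure({0}) = {0,2,4,6}
'b' @ 1: {}  — no active states
rest 'bccba' ignored (set empty)
final: {}; accept 1 not in set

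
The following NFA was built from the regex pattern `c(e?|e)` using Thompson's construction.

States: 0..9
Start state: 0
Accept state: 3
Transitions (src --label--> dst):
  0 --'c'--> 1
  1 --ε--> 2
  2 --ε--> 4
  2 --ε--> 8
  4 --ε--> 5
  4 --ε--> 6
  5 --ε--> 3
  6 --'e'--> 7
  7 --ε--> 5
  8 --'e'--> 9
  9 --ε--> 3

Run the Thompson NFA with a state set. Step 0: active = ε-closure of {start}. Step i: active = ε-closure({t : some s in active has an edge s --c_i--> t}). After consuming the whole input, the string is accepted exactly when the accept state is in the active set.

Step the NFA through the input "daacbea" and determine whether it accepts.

Answer: REJECT

Trace:
initial (ε-close {0}): {0}
'd' @ 1: {}  — state set empty
rest 'aacbea' ignored (set empty)
after full input: {}  (accept=3 not in)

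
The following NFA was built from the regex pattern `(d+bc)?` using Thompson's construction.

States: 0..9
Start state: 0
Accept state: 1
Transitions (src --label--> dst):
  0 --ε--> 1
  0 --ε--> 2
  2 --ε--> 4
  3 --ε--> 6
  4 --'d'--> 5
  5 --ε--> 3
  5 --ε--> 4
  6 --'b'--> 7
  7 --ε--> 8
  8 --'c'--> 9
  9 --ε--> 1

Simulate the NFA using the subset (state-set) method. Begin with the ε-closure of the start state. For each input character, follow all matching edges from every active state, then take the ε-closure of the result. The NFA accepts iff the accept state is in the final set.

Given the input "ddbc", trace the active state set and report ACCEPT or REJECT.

Answer: ACCEPT

Trace:
start: ε-closure({0}) = {0,1,2,4}
'd' @ 1: {3,4,5,6}
'd' @ 2: {3,4,5,6}
'b' @ 3: {7,8}
'c' @ 4: {1,9}  [accepting]
after full input: {1,9}  (accept=1 in)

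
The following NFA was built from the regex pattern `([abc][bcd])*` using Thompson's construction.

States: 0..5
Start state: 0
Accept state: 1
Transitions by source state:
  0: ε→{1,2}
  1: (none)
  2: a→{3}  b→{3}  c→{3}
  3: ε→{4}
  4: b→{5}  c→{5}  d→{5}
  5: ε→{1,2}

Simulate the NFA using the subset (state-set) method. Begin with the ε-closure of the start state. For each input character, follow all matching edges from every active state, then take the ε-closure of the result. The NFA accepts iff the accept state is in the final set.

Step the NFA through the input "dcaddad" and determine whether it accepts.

Answer: REJECT

Derivation:
S₀ = ε-closure({0}) = {0,1,2}
'd' @ 1: {}  — dead — no transitions
rest 'caddad' ignored (set empty)
end set {} — state 1 not in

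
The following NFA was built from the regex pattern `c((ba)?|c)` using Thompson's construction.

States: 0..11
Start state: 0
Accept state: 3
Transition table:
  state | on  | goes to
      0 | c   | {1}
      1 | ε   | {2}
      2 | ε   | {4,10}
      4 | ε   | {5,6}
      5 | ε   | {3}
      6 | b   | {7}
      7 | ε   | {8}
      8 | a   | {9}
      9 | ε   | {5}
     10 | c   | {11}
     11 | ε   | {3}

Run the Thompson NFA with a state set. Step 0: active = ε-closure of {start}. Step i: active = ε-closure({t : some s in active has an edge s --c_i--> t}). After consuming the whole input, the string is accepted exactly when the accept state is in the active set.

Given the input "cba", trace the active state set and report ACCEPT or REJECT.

initial (ε-close {0}): {0}
'c' @ 1: {1,2,3,4,5,6,10}  [accepting]
'b' @ 2: {7,8}
'a' @ 3: {3,5,9}  [accepting]
final: {3,5,9}; accept 3 in set

Answer: ACCEPT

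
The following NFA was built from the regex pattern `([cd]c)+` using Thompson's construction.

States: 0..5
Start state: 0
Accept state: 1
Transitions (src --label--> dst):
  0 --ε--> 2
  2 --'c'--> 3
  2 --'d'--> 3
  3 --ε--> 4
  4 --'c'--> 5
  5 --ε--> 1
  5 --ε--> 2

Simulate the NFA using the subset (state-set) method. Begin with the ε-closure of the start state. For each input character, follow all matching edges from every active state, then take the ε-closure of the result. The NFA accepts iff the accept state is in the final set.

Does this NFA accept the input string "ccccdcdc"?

Answer: ACCEPT

Steps:
initial (ε-close {0}): {0,2}
'c' @ 1: {3,4}
'c' @ 2: {1,2,5}  (accept∈set)
'c' @ 3: {3,4}
'c' @ 4: {1,2,5}  (accept∈set)
'd' @ 5: {3,4}
'c' @ 6: {1,2,5}  (accept∈set)
'd' @ 7: {3,4}
'c' @ 8: {1,2,5}  (accept∈set)
end set {1,2,5} — state 1 in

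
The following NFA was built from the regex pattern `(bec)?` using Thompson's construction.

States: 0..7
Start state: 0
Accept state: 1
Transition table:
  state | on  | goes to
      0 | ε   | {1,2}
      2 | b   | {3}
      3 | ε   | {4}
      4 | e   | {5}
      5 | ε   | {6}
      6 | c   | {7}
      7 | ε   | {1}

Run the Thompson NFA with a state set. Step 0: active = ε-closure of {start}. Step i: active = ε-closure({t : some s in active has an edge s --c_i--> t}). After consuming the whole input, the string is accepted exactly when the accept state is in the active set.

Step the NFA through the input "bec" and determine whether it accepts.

start: ε-closure({0}) = {0,1,2}
'b' @ 1: {3,4}
'e' @ 2: {5,6}
'c' @ 3: {1,7}  (accept∈set)
final: {1,7}; accept 1 in set

Answer: ACCEPT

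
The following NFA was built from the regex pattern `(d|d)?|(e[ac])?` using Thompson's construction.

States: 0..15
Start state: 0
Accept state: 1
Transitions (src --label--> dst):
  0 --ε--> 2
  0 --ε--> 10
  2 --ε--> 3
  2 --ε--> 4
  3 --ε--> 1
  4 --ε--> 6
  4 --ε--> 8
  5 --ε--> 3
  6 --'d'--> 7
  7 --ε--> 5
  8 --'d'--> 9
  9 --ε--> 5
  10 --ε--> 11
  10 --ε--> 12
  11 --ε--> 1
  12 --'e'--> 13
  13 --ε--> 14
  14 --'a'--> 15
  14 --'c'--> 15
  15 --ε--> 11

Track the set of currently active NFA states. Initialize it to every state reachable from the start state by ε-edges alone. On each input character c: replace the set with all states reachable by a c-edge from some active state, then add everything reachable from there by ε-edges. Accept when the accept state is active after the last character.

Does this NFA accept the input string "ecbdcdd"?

Answer: REJECT

Trace:
S₀ = ε-closure({0}) = {0,1,2,3,4,6,8,10,11,12}
'e' @ 1: {13,14}
'c' @ 2: {1,11,15}  [accepting]
'b' @ 3: {}  — no active states
rest 'dcdd' ignored (set empty)
end set {} — state 1 not in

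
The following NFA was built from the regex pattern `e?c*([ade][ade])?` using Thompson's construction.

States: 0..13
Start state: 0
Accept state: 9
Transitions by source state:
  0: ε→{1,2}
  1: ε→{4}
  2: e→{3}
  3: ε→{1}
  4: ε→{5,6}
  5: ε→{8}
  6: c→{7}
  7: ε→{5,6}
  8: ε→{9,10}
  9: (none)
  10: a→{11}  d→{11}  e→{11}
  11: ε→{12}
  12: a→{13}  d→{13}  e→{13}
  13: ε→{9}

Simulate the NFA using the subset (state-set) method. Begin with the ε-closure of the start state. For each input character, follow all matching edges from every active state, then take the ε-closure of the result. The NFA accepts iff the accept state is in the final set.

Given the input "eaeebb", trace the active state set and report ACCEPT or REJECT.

initial (ε-close {0}): {0,1,2,4,5,6,8,9,10}
'e' @ 1: {1,3,4,5,6,8,9,10,11,12}  ✓accept
'a' @ 2: {9,11,12,13}  ✓accept
'e' @ 3: {9,13}  ✓accept
'e' @ 4: {}  — state set empty
rest 'bb' ignored (set empty)
end set {} — state 9 not in

Answer: REJECT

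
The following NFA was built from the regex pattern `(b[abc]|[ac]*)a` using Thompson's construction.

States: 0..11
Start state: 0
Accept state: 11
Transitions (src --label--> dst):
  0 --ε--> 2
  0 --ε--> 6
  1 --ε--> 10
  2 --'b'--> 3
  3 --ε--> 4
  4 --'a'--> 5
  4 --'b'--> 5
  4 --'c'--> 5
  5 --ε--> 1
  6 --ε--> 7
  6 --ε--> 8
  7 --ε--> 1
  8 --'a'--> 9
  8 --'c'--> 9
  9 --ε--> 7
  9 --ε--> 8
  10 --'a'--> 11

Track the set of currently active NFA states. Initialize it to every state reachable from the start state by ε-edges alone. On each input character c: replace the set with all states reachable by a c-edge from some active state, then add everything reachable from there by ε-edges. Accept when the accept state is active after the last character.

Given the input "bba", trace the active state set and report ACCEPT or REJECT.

initial (ε-close {0}): {0,1,2,6,7,8,10}
'b' @ 1: {3,4}
'b' @ 2: {1,5,10}
'a' @ 3: {11}  [accepting]
after full input: {11}  (accept=11 in)

Answer: ACCEPT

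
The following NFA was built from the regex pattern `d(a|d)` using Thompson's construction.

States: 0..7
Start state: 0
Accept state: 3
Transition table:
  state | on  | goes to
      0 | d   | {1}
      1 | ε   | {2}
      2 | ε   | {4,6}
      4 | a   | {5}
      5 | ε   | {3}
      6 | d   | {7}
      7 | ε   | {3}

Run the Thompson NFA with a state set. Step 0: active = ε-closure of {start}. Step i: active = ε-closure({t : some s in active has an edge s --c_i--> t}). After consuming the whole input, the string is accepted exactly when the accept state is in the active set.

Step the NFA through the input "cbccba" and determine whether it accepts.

Answer: REJECT

Steps:
S₀ = ε-closure({0}) = {0}
'c' @ 1: {}  — dead — no transitions
rest 'bccba' ignored (set empty)
end set {} — state 3 not in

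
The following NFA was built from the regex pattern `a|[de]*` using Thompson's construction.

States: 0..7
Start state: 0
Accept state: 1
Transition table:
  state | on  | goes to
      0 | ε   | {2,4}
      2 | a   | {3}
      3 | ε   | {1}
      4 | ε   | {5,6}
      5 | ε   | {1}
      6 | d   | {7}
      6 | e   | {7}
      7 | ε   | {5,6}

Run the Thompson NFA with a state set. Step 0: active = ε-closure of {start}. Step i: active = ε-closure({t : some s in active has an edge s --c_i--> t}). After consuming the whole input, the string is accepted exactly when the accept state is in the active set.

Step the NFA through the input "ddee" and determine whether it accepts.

Answer: ACCEPT

Trace:
initial (ε-close {0}): {0,1,2,4,5,6}
'd' @ 1: {1,5,6,7}  ✓accept
'd' @ 2: {1,5,6,7}  ✓accept
'e' @ 3: {1,5,6,7}  ✓accept
'e' @ 4: {1,5,6,7}  ✓accept
end set {1,5,6,7} — state 1 in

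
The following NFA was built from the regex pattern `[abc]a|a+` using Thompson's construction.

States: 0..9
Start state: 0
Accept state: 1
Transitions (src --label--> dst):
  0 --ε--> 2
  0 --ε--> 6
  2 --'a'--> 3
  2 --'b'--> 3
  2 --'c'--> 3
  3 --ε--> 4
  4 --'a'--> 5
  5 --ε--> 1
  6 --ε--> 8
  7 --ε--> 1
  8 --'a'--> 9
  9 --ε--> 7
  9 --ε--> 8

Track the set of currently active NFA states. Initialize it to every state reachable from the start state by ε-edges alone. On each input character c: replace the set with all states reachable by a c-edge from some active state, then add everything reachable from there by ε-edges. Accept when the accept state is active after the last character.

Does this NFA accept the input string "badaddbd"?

Answer: REJECT

Derivation:
initial (ε-close {0}): {0,2,6,8}
'b' @ 1: {3,4}
'a' @ 2: {1,5}  (accept∈set)
'd' @ 3: {}  — no active states
rest 'addbd' ignored (set empty)
end set {} — state 1 not in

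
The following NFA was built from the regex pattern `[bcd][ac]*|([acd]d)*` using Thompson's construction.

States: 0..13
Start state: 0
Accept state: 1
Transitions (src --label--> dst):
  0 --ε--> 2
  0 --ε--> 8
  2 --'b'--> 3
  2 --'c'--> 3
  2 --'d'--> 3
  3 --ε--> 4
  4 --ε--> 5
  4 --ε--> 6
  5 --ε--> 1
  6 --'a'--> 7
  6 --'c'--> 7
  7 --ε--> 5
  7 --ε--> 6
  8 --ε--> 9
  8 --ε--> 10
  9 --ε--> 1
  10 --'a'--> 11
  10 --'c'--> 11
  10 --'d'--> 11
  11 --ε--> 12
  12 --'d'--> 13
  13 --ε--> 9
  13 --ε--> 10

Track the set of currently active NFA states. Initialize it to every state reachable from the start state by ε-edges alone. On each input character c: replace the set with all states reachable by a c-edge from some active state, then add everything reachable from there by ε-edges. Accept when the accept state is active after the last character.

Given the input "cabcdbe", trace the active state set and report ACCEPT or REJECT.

Answer: REJECT

Steps:
start: ε-closure({0}) = {0,1,2,8,9,10}
'c' @ 1: {1,3,4,5,6,11,12}  [accepting]
'a' @ 2: {1,5,6,7}  [accepting]
'b' @ 3: {}  — state set empty
rest 'cdbe' ignored (set empty)
final: {}; accept 1 not in set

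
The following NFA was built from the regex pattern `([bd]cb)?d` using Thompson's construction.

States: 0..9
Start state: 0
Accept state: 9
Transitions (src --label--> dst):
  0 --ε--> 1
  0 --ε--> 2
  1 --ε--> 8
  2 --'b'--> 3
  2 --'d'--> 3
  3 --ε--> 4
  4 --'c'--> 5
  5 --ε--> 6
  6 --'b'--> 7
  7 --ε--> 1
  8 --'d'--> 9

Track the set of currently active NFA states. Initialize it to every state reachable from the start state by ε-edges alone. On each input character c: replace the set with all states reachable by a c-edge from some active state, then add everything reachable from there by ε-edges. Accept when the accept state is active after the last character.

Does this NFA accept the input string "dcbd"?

Answer: ACCEPT

Trace:
start: ε-closure({0}) = {0,1,2,8}
'd' @ 1: {3,4,9}  [accepting]
'c' @ 2: {5,6}
'b' @ 3: {1,7,8}
'd' @ 4: {9}  [accepting]
end set {9} — state 9 in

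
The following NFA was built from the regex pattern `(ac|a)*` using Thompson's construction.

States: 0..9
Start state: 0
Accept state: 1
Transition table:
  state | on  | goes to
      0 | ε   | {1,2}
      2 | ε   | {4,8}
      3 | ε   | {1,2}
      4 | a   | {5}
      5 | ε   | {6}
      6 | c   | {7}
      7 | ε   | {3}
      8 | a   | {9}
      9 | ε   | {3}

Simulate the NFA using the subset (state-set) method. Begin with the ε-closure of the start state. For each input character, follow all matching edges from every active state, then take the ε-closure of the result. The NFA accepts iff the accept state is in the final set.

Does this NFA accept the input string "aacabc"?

Answer: REJECT

Derivation:
S₀ = ε-closure({0}) = {0,1,2,4,8}
'a' @ 1: {1,2,3,4,5,6,8,9}  [accepting]
'a' @ 2: {1,2,3,4,5,6,8,9}  [accepting]
'c' @ 3: {1,2,3,4,7,8}  [accepting]
'a' @ 4: {1,2,3,4,5,6,8,9}  [accepting]
'b' @ 5: {}  — no active states
rest 'c' ignored (set empty)
final: {}; accept 1 not in set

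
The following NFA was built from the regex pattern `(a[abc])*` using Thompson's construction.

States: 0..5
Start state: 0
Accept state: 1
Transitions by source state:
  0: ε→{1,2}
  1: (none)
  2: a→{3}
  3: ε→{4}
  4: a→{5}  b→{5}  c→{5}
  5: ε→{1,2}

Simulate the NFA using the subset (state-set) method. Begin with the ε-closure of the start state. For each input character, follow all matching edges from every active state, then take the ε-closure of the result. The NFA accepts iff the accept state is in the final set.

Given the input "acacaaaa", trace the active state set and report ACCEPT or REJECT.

S₀ = ε-closure({0}) = {0,1,2}
'a' @ 1: {3,4}
'c' @ 2: {1,2,5}  ✓accept
'a' @ 3: {3,4}
'c' @ 4: {1,2,5}  ✓accept
'a' @ 5: {3,4}
'a' @ 6: {1,2,5}  ✓accept
'a' @ 7: {3,4}
'a' @ 8: {1,2,5}  ✓accept
final: {1,2,5}; accept 1 in set

Answer: ACCEPT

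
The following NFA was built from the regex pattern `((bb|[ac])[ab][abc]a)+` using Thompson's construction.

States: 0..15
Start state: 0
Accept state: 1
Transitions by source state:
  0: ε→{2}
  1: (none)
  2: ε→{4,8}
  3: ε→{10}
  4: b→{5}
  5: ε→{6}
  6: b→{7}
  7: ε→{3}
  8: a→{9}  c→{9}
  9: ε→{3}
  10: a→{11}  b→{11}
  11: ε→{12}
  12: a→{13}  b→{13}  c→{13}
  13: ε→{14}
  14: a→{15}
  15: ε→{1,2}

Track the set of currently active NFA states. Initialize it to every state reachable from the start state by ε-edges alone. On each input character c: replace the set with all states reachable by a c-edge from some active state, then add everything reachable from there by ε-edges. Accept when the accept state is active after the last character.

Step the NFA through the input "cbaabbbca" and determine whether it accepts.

Answer: ACCEPT

Trace:
S₀ = ε-closure({0}) = {0,2,4,8}
'c' @ 1: {3,9,10}
'b' @ 2: {11,12}
'a' @ 3: {13,14}
'a' @ 4: {1,2,4,8,15}  ✓accept
'b' @ 5: {5,6}
'b' @ 6: {3,7,10}
'b' @ 7: {11,12}
'c' @ 8: {13,14}
'a' @ 9: {1,2,4,8,15}  ✓accept
after full input: {1,2,4,8,15}  (accept=1 in)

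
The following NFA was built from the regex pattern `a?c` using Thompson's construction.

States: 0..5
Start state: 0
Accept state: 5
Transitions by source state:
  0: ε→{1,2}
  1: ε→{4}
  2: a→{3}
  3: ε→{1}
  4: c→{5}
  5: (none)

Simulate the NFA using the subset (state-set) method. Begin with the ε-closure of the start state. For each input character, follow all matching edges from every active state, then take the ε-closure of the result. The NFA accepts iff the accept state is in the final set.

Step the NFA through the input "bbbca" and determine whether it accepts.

Answer: REJECT

Steps:
start: ε-closure({0}) = {0,1,2,4}
'b' @ 1: {}  — dead — no transitions
rest 'bbca' ignored (set empty)
after full input: {}  (accept=5 not in)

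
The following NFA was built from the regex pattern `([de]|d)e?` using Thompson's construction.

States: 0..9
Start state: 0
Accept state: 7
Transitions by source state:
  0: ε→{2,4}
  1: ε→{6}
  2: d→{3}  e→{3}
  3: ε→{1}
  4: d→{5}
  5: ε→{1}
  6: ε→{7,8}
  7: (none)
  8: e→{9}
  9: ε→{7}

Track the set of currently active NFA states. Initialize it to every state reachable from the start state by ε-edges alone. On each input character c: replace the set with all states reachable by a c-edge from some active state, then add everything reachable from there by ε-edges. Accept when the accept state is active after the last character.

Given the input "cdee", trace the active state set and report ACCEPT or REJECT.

initial (ε-close {0}): {0,2,4}
'c' @ 1: {}  — state set empty
rest 'dee' ignored (set empty)
final: {}; accept 7 not in set

Answer: REJECT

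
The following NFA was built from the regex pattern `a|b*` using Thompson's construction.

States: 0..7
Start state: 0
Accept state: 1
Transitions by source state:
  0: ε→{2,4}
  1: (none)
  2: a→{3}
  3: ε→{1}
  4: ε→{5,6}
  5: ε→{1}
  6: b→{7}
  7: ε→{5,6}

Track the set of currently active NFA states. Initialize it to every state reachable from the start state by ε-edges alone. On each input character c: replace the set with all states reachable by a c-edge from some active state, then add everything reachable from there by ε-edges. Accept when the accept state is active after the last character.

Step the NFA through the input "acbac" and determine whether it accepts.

initial (ε-close {0}): {0,1,2,4,5,6}
'a' @ 1: {1,3}  [accepting]
'c' @ 2: {}  — dead — no transitions
rest 'bac' ignored (set empty)
after full input: {}  (accept=1 not in)

Answer: REJECT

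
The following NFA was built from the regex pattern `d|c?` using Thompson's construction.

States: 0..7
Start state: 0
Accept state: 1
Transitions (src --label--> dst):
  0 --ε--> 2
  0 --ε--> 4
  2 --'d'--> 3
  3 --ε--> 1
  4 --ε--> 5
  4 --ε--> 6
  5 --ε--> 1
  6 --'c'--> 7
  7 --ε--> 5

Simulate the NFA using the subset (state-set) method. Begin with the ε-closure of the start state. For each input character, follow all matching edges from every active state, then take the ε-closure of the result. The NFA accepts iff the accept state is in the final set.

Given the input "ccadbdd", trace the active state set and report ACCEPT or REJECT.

initial (ε-close {0}): {0,1,2,4,5,6}
'c' @ 1: {1,5,7}  ✓accept
'c' @ 2: {}  — dead — no transitions
rest 'adbdd' ignored (set empty)
final: {}; accept 1 not in set

Answer: REJECT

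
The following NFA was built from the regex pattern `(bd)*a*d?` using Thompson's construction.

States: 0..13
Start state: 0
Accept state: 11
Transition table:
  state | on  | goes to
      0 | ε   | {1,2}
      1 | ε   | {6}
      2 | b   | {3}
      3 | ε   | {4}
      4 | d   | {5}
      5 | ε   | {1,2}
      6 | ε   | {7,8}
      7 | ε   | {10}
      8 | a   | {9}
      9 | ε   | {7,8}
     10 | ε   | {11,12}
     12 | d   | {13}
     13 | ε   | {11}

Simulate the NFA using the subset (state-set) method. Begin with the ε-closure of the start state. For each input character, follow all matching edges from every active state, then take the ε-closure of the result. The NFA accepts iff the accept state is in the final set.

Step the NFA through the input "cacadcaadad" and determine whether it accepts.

S₀ = ε-closure({0}) = {0,1,2,6,7,8,10,11,12}
'c' @ 1: {}  — state set empty
rest 'acadcaadad' ignored (set empty)
final: {}; accept 11 not in set

Answer: REJECT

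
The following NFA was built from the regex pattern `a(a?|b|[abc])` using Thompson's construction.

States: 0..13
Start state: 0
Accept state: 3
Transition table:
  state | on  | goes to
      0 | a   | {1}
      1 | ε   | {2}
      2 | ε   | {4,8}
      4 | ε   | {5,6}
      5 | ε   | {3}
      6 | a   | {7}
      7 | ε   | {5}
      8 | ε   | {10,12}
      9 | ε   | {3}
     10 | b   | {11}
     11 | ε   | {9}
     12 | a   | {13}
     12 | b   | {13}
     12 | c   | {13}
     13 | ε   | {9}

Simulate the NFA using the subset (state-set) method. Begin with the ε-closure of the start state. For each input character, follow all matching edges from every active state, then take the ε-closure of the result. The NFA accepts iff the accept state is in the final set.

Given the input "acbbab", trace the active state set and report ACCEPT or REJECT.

start: ε-closure({0}) = {0}
'a' @ 1: {1,2,3,4,5,6,8,10,12}  [accepting]
'c' @ 2: {3,9,13}  [accepting]
'b' @ 3: {}  — dead — no transitions
rest 'bab' ignored (set empty)
final: {}; accept 3 not in set

Answer: REJECT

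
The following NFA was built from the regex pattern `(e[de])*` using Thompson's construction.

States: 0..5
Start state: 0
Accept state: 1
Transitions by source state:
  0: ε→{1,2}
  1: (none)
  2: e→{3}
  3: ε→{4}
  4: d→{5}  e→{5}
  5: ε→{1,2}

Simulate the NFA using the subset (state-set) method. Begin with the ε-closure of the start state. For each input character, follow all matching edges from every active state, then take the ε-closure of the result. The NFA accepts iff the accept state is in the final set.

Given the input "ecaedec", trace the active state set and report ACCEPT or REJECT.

initial (ε-close {0}): {0,1,2}
'e' @ 1: {3,4}
'c' @ 2: {}  — no active states
rest 'aedec' ignored (set empty)
final: {}; accept 1 not in set

Answer: REJECT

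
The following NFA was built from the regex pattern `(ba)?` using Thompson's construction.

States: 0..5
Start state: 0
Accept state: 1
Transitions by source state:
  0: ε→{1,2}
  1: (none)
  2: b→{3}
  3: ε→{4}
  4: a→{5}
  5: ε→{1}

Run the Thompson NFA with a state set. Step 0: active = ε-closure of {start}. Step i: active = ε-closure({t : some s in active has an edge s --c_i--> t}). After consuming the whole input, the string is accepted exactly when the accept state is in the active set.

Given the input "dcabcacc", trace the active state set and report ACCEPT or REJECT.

Answer: REJECT

Trace:
S₀ = ε-closure({0}) = {0,1,2}
'd' @ 1: {}  — state set empty
rest 'cabcacc' ignored (set empty)
after full input: {}  (accept=1 not in)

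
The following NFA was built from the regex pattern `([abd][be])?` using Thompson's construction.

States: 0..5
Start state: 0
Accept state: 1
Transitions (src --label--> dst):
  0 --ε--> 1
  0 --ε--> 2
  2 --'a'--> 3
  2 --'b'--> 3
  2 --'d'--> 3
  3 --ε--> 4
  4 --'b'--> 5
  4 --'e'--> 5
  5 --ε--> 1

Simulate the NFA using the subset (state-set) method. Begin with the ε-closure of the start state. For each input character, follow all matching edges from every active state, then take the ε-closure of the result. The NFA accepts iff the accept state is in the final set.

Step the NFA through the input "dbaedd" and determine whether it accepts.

start: ε-closure({0}) = {0,1,2}
'd' @ 1: {3,4}
'b' @ 2: {1,5}  [accepting]
'a' @ 3: {}  — no active states
rest 'edd' ignored (set empty)
after full input: {}  (accept=1 not in)

Answer: REJECT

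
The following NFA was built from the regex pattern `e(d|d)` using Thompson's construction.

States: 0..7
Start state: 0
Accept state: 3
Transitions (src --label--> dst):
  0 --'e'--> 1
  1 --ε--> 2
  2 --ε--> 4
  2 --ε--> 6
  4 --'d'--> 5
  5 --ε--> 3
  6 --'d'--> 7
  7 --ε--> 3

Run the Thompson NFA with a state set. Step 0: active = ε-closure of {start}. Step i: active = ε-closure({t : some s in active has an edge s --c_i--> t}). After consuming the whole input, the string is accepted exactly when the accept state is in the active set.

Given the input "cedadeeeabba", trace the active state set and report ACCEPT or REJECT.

Answer: REJECT

Steps:
start: ε-closure({0}) = {0}
'c' @ 1: {}  — no active states
rest 'edadeeeabba' ignored (set empty)
final: {}; accept 3 not in set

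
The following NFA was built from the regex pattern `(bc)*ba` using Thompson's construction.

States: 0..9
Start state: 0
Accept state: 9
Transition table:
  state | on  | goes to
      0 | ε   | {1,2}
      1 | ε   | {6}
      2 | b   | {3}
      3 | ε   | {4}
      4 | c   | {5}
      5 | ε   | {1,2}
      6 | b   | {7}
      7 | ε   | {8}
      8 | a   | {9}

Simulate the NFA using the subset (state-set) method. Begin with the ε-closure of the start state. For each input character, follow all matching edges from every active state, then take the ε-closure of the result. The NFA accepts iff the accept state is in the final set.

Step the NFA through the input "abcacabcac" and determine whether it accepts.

Answer: REJECT

Steps:
S₀ = ε-closure({0}) = {0,1,2,6}
'a' @ 1: {}  — state set empty
rest 'bcacabcac' ignored (set empty)
final: {}; accept 9 not in set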